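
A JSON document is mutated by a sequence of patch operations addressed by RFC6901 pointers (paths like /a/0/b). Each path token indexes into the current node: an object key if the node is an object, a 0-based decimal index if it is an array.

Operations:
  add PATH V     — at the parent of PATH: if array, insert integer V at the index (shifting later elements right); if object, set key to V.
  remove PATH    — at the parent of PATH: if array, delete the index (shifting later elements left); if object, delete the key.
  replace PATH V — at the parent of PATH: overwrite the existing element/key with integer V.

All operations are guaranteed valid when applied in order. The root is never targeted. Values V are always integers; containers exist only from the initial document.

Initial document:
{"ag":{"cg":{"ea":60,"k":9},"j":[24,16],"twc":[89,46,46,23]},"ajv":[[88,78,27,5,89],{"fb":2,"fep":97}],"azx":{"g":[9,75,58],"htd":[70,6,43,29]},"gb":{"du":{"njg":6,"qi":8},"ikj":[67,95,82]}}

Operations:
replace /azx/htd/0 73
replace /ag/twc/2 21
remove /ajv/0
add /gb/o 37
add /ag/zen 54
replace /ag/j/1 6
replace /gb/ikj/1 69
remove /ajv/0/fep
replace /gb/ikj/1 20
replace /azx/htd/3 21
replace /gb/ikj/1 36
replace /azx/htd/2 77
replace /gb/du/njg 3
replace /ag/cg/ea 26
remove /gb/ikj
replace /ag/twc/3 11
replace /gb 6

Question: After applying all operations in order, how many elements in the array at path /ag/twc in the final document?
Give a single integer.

Answer: 4

Derivation:
After op 1 (replace /azx/htd/0 73): {"ag":{"cg":{"ea":60,"k":9},"j":[24,16],"twc":[89,46,46,23]},"ajv":[[88,78,27,5,89],{"fb":2,"fep":97}],"azx":{"g":[9,75,58],"htd":[73,6,43,29]},"gb":{"du":{"njg":6,"qi":8},"ikj":[67,95,82]}}
After op 2 (replace /ag/twc/2 21): {"ag":{"cg":{"ea":60,"k":9},"j":[24,16],"twc":[89,46,21,23]},"ajv":[[88,78,27,5,89],{"fb":2,"fep":97}],"azx":{"g":[9,75,58],"htd":[73,6,43,29]},"gb":{"du":{"njg":6,"qi":8},"ikj":[67,95,82]}}
After op 3 (remove /ajv/0): {"ag":{"cg":{"ea":60,"k":9},"j":[24,16],"twc":[89,46,21,23]},"ajv":[{"fb":2,"fep":97}],"azx":{"g":[9,75,58],"htd":[73,6,43,29]},"gb":{"du":{"njg":6,"qi":8},"ikj":[67,95,82]}}
After op 4 (add /gb/o 37): {"ag":{"cg":{"ea":60,"k":9},"j":[24,16],"twc":[89,46,21,23]},"ajv":[{"fb":2,"fep":97}],"azx":{"g":[9,75,58],"htd":[73,6,43,29]},"gb":{"du":{"njg":6,"qi":8},"ikj":[67,95,82],"o":37}}
After op 5 (add /ag/zen 54): {"ag":{"cg":{"ea":60,"k":9},"j":[24,16],"twc":[89,46,21,23],"zen":54},"ajv":[{"fb":2,"fep":97}],"azx":{"g":[9,75,58],"htd":[73,6,43,29]},"gb":{"du":{"njg":6,"qi":8},"ikj":[67,95,82],"o":37}}
After op 6 (replace /ag/j/1 6): {"ag":{"cg":{"ea":60,"k":9},"j":[24,6],"twc":[89,46,21,23],"zen":54},"ajv":[{"fb":2,"fep":97}],"azx":{"g":[9,75,58],"htd":[73,6,43,29]},"gb":{"du":{"njg":6,"qi":8},"ikj":[67,95,82],"o":37}}
After op 7 (replace /gb/ikj/1 69): {"ag":{"cg":{"ea":60,"k":9},"j":[24,6],"twc":[89,46,21,23],"zen":54},"ajv":[{"fb":2,"fep":97}],"azx":{"g":[9,75,58],"htd":[73,6,43,29]},"gb":{"du":{"njg":6,"qi":8},"ikj":[67,69,82],"o":37}}
After op 8 (remove /ajv/0/fep): {"ag":{"cg":{"ea":60,"k":9},"j":[24,6],"twc":[89,46,21,23],"zen":54},"ajv":[{"fb":2}],"azx":{"g":[9,75,58],"htd":[73,6,43,29]},"gb":{"du":{"njg":6,"qi":8},"ikj":[67,69,82],"o":37}}
After op 9 (replace /gb/ikj/1 20): {"ag":{"cg":{"ea":60,"k":9},"j":[24,6],"twc":[89,46,21,23],"zen":54},"ajv":[{"fb":2}],"azx":{"g":[9,75,58],"htd":[73,6,43,29]},"gb":{"du":{"njg":6,"qi":8},"ikj":[67,20,82],"o":37}}
After op 10 (replace /azx/htd/3 21): {"ag":{"cg":{"ea":60,"k":9},"j":[24,6],"twc":[89,46,21,23],"zen":54},"ajv":[{"fb":2}],"azx":{"g":[9,75,58],"htd":[73,6,43,21]},"gb":{"du":{"njg":6,"qi":8},"ikj":[67,20,82],"o":37}}
After op 11 (replace /gb/ikj/1 36): {"ag":{"cg":{"ea":60,"k":9},"j":[24,6],"twc":[89,46,21,23],"zen":54},"ajv":[{"fb":2}],"azx":{"g":[9,75,58],"htd":[73,6,43,21]},"gb":{"du":{"njg":6,"qi":8},"ikj":[67,36,82],"o":37}}
After op 12 (replace /azx/htd/2 77): {"ag":{"cg":{"ea":60,"k":9},"j":[24,6],"twc":[89,46,21,23],"zen":54},"ajv":[{"fb":2}],"azx":{"g":[9,75,58],"htd":[73,6,77,21]},"gb":{"du":{"njg":6,"qi":8},"ikj":[67,36,82],"o":37}}
After op 13 (replace /gb/du/njg 3): {"ag":{"cg":{"ea":60,"k":9},"j":[24,6],"twc":[89,46,21,23],"zen":54},"ajv":[{"fb":2}],"azx":{"g":[9,75,58],"htd":[73,6,77,21]},"gb":{"du":{"njg":3,"qi":8},"ikj":[67,36,82],"o":37}}
After op 14 (replace /ag/cg/ea 26): {"ag":{"cg":{"ea":26,"k":9},"j":[24,6],"twc":[89,46,21,23],"zen":54},"ajv":[{"fb":2}],"azx":{"g":[9,75,58],"htd":[73,6,77,21]},"gb":{"du":{"njg":3,"qi":8},"ikj":[67,36,82],"o":37}}
After op 15 (remove /gb/ikj): {"ag":{"cg":{"ea":26,"k":9},"j":[24,6],"twc":[89,46,21,23],"zen":54},"ajv":[{"fb":2}],"azx":{"g":[9,75,58],"htd":[73,6,77,21]},"gb":{"du":{"njg":3,"qi":8},"o":37}}
After op 16 (replace /ag/twc/3 11): {"ag":{"cg":{"ea":26,"k":9},"j":[24,6],"twc":[89,46,21,11],"zen":54},"ajv":[{"fb":2}],"azx":{"g":[9,75,58],"htd":[73,6,77,21]},"gb":{"du":{"njg":3,"qi":8},"o":37}}
After op 17 (replace /gb 6): {"ag":{"cg":{"ea":26,"k":9},"j":[24,6],"twc":[89,46,21,11],"zen":54},"ajv":[{"fb":2}],"azx":{"g":[9,75,58],"htd":[73,6,77,21]},"gb":6}
Size at path /ag/twc: 4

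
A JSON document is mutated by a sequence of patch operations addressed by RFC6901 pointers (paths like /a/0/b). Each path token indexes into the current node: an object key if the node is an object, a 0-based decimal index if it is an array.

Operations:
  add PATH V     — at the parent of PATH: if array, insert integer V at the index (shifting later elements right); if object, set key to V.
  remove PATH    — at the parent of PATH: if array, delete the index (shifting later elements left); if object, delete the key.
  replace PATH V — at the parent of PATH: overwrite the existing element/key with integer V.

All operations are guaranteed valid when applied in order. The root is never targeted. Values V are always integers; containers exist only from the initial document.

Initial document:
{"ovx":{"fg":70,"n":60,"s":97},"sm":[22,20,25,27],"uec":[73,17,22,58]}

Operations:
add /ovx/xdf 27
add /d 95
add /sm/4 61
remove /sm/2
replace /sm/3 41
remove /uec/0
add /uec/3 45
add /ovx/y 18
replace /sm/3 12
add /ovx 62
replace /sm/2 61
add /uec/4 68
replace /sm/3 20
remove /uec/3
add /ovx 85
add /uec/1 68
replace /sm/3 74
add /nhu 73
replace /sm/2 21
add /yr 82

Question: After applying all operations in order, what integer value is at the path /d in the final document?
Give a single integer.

Answer: 95

Derivation:
After op 1 (add /ovx/xdf 27): {"ovx":{"fg":70,"n":60,"s":97,"xdf":27},"sm":[22,20,25,27],"uec":[73,17,22,58]}
After op 2 (add /d 95): {"d":95,"ovx":{"fg":70,"n":60,"s":97,"xdf":27},"sm":[22,20,25,27],"uec":[73,17,22,58]}
After op 3 (add /sm/4 61): {"d":95,"ovx":{"fg":70,"n":60,"s":97,"xdf":27},"sm":[22,20,25,27,61],"uec":[73,17,22,58]}
After op 4 (remove /sm/2): {"d":95,"ovx":{"fg":70,"n":60,"s":97,"xdf":27},"sm":[22,20,27,61],"uec":[73,17,22,58]}
After op 5 (replace /sm/3 41): {"d":95,"ovx":{"fg":70,"n":60,"s":97,"xdf":27},"sm":[22,20,27,41],"uec":[73,17,22,58]}
After op 6 (remove /uec/0): {"d":95,"ovx":{"fg":70,"n":60,"s":97,"xdf":27},"sm":[22,20,27,41],"uec":[17,22,58]}
After op 7 (add /uec/3 45): {"d":95,"ovx":{"fg":70,"n":60,"s":97,"xdf":27},"sm":[22,20,27,41],"uec":[17,22,58,45]}
After op 8 (add /ovx/y 18): {"d":95,"ovx":{"fg":70,"n":60,"s":97,"xdf":27,"y":18},"sm":[22,20,27,41],"uec":[17,22,58,45]}
After op 9 (replace /sm/3 12): {"d":95,"ovx":{"fg":70,"n":60,"s":97,"xdf":27,"y":18},"sm":[22,20,27,12],"uec":[17,22,58,45]}
After op 10 (add /ovx 62): {"d":95,"ovx":62,"sm":[22,20,27,12],"uec":[17,22,58,45]}
After op 11 (replace /sm/2 61): {"d":95,"ovx":62,"sm":[22,20,61,12],"uec":[17,22,58,45]}
After op 12 (add /uec/4 68): {"d":95,"ovx":62,"sm":[22,20,61,12],"uec":[17,22,58,45,68]}
After op 13 (replace /sm/3 20): {"d":95,"ovx":62,"sm":[22,20,61,20],"uec":[17,22,58,45,68]}
After op 14 (remove /uec/3): {"d":95,"ovx":62,"sm":[22,20,61,20],"uec":[17,22,58,68]}
After op 15 (add /ovx 85): {"d":95,"ovx":85,"sm":[22,20,61,20],"uec":[17,22,58,68]}
After op 16 (add /uec/1 68): {"d":95,"ovx":85,"sm":[22,20,61,20],"uec":[17,68,22,58,68]}
After op 17 (replace /sm/3 74): {"d":95,"ovx":85,"sm":[22,20,61,74],"uec":[17,68,22,58,68]}
After op 18 (add /nhu 73): {"d":95,"nhu":73,"ovx":85,"sm":[22,20,61,74],"uec":[17,68,22,58,68]}
After op 19 (replace /sm/2 21): {"d":95,"nhu":73,"ovx":85,"sm":[22,20,21,74],"uec":[17,68,22,58,68]}
After op 20 (add /yr 82): {"d":95,"nhu":73,"ovx":85,"sm":[22,20,21,74],"uec":[17,68,22,58,68],"yr":82}
Value at /d: 95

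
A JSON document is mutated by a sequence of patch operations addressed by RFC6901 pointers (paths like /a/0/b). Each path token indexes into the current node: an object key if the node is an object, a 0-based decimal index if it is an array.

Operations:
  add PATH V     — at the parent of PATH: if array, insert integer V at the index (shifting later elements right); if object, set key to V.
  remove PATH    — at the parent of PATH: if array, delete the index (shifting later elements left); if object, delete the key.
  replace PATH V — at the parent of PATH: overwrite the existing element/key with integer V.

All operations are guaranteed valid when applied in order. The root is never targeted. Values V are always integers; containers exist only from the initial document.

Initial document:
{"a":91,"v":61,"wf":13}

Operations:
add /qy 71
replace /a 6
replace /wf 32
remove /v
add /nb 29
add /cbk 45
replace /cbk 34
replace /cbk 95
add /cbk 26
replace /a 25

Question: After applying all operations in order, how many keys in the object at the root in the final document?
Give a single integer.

Answer: 5

Derivation:
After op 1 (add /qy 71): {"a":91,"qy":71,"v":61,"wf":13}
After op 2 (replace /a 6): {"a":6,"qy":71,"v":61,"wf":13}
After op 3 (replace /wf 32): {"a":6,"qy":71,"v":61,"wf":32}
After op 4 (remove /v): {"a":6,"qy":71,"wf":32}
After op 5 (add /nb 29): {"a":6,"nb":29,"qy":71,"wf":32}
After op 6 (add /cbk 45): {"a":6,"cbk":45,"nb":29,"qy":71,"wf":32}
After op 7 (replace /cbk 34): {"a":6,"cbk":34,"nb":29,"qy":71,"wf":32}
After op 8 (replace /cbk 95): {"a":6,"cbk":95,"nb":29,"qy":71,"wf":32}
After op 9 (add /cbk 26): {"a":6,"cbk":26,"nb":29,"qy":71,"wf":32}
After op 10 (replace /a 25): {"a":25,"cbk":26,"nb":29,"qy":71,"wf":32}
Size at the root: 5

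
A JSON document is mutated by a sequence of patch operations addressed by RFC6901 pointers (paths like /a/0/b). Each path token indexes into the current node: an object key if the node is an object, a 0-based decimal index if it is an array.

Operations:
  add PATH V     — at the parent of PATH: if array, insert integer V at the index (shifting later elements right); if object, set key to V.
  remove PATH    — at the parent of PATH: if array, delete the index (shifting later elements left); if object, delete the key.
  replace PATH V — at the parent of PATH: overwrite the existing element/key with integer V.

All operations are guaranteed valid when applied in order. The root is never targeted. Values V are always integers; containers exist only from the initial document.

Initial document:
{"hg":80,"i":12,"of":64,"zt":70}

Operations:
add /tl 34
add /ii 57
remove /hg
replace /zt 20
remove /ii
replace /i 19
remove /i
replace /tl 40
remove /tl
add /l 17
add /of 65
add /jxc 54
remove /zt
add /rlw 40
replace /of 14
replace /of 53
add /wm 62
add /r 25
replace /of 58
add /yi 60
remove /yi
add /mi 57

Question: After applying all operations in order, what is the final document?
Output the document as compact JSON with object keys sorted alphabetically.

After op 1 (add /tl 34): {"hg":80,"i":12,"of":64,"tl":34,"zt":70}
After op 2 (add /ii 57): {"hg":80,"i":12,"ii":57,"of":64,"tl":34,"zt":70}
After op 3 (remove /hg): {"i":12,"ii":57,"of":64,"tl":34,"zt":70}
After op 4 (replace /zt 20): {"i":12,"ii":57,"of":64,"tl":34,"zt":20}
After op 5 (remove /ii): {"i":12,"of":64,"tl":34,"zt":20}
After op 6 (replace /i 19): {"i":19,"of":64,"tl":34,"zt":20}
After op 7 (remove /i): {"of":64,"tl":34,"zt":20}
After op 8 (replace /tl 40): {"of":64,"tl":40,"zt":20}
After op 9 (remove /tl): {"of":64,"zt":20}
After op 10 (add /l 17): {"l":17,"of":64,"zt":20}
After op 11 (add /of 65): {"l":17,"of":65,"zt":20}
After op 12 (add /jxc 54): {"jxc":54,"l":17,"of":65,"zt":20}
After op 13 (remove /zt): {"jxc":54,"l":17,"of":65}
After op 14 (add /rlw 40): {"jxc":54,"l":17,"of":65,"rlw":40}
After op 15 (replace /of 14): {"jxc":54,"l":17,"of":14,"rlw":40}
After op 16 (replace /of 53): {"jxc":54,"l":17,"of":53,"rlw":40}
After op 17 (add /wm 62): {"jxc":54,"l":17,"of":53,"rlw":40,"wm":62}
After op 18 (add /r 25): {"jxc":54,"l":17,"of":53,"r":25,"rlw":40,"wm":62}
After op 19 (replace /of 58): {"jxc":54,"l":17,"of":58,"r":25,"rlw":40,"wm":62}
After op 20 (add /yi 60): {"jxc":54,"l":17,"of":58,"r":25,"rlw":40,"wm":62,"yi":60}
After op 21 (remove /yi): {"jxc":54,"l":17,"of":58,"r":25,"rlw":40,"wm":62}
After op 22 (add /mi 57): {"jxc":54,"l":17,"mi":57,"of":58,"r":25,"rlw":40,"wm":62}

Answer: {"jxc":54,"l":17,"mi":57,"of":58,"r":25,"rlw":40,"wm":62}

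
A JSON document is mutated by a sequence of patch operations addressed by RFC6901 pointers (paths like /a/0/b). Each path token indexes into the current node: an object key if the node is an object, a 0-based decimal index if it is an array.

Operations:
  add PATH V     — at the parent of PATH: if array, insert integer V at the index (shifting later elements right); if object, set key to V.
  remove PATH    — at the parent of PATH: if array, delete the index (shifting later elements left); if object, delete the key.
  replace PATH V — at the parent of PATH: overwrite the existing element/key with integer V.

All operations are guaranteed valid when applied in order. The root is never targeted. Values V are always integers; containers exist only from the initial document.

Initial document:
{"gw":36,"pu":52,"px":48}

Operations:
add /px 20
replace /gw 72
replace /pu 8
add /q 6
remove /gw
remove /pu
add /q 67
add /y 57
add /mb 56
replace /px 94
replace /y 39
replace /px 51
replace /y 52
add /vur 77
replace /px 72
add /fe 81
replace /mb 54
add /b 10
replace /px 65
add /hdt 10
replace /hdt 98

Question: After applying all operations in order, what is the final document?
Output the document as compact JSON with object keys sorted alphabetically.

Answer: {"b":10,"fe":81,"hdt":98,"mb":54,"px":65,"q":67,"vur":77,"y":52}

Derivation:
After op 1 (add /px 20): {"gw":36,"pu":52,"px":20}
After op 2 (replace /gw 72): {"gw":72,"pu":52,"px":20}
After op 3 (replace /pu 8): {"gw":72,"pu":8,"px":20}
After op 4 (add /q 6): {"gw":72,"pu":8,"px":20,"q":6}
After op 5 (remove /gw): {"pu":8,"px":20,"q":6}
After op 6 (remove /pu): {"px":20,"q":6}
After op 7 (add /q 67): {"px":20,"q":67}
After op 8 (add /y 57): {"px":20,"q":67,"y":57}
After op 9 (add /mb 56): {"mb":56,"px":20,"q":67,"y":57}
After op 10 (replace /px 94): {"mb":56,"px":94,"q":67,"y":57}
After op 11 (replace /y 39): {"mb":56,"px":94,"q":67,"y":39}
After op 12 (replace /px 51): {"mb":56,"px":51,"q":67,"y":39}
After op 13 (replace /y 52): {"mb":56,"px":51,"q":67,"y":52}
After op 14 (add /vur 77): {"mb":56,"px":51,"q":67,"vur":77,"y":52}
After op 15 (replace /px 72): {"mb":56,"px":72,"q":67,"vur":77,"y":52}
After op 16 (add /fe 81): {"fe":81,"mb":56,"px":72,"q":67,"vur":77,"y":52}
After op 17 (replace /mb 54): {"fe":81,"mb":54,"px":72,"q":67,"vur":77,"y":52}
After op 18 (add /b 10): {"b":10,"fe":81,"mb":54,"px":72,"q":67,"vur":77,"y":52}
After op 19 (replace /px 65): {"b":10,"fe":81,"mb":54,"px":65,"q":67,"vur":77,"y":52}
After op 20 (add /hdt 10): {"b":10,"fe":81,"hdt":10,"mb":54,"px":65,"q":67,"vur":77,"y":52}
After op 21 (replace /hdt 98): {"b":10,"fe":81,"hdt":98,"mb":54,"px":65,"q":67,"vur":77,"y":52}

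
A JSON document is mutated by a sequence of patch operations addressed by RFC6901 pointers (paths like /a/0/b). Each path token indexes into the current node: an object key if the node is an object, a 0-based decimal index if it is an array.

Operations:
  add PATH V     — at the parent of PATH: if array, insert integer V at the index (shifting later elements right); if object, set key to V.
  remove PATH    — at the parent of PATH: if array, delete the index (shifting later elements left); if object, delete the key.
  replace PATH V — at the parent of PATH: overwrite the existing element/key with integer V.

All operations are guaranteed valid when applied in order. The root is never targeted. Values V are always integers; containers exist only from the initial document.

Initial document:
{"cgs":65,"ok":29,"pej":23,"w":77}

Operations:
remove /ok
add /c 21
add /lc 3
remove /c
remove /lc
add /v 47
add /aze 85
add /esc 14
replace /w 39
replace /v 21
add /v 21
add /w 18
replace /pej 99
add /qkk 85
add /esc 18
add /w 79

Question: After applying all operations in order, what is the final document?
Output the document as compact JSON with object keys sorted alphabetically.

Answer: {"aze":85,"cgs":65,"esc":18,"pej":99,"qkk":85,"v":21,"w":79}

Derivation:
After op 1 (remove /ok): {"cgs":65,"pej":23,"w":77}
After op 2 (add /c 21): {"c":21,"cgs":65,"pej":23,"w":77}
After op 3 (add /lc 3): {"c":21,"cgs":65,"lc":3,"pej":23,"w":77}
After op 4 (remove /c): {"cgs":65,"lc":3,"pej":23,"w":77}
After op 5 (remove /lc): {"cgs":65,"pej":23,"w":77}
After op 6 (add /v 47): {"cgs":65,"pej":23,"v":47,"w":77}
After op 7 (add /aze 85): {"aze":85,"cgs":65,"pej":23,"v":47,"w":77}
After op 8 (add /esc 14): {"aze":85,"cgs":65,"esc":14,"pej":23,"v":47,"w":77}
After op 9 (replace /w 39): {"aze":85,"cgs":65,"esc":14,"pej":23,"v":47,"w":39}
After op 10 (replace /v 21): {"aze":85,"cgs":65,"esc":14,"pej":23,"v":21,"w":39}
After op 11 (add /v 21): {"aze":85,"cgs":65,"esc":14,"pej":23,"v":21,"w":39}
After op 12 (add /w 18): {"aze":85,"cgs":65,"esc":14,"pej":23,"v":21,"w":18}
After op 13 (replace /pej 99): {"aze":85,"cgs":65,"esc":14,"pej":99,"v":21,"w":18}
After op 14 (add /qkk 85): {"aze":85,"cgs":65,"esc":14,"pej":99,"qkk":85,"v":21,"w":18}
After op 15 (add /esc 18): {"aze":85,"cgs":65,"esc":18,"pej":99,"qkk":85,"v":21,"w":18}
After op 16 (add /w 79): {"aze":85,"cgs":65,"esc":18,"pej":99,"qkk":85,"v":21,"w":79}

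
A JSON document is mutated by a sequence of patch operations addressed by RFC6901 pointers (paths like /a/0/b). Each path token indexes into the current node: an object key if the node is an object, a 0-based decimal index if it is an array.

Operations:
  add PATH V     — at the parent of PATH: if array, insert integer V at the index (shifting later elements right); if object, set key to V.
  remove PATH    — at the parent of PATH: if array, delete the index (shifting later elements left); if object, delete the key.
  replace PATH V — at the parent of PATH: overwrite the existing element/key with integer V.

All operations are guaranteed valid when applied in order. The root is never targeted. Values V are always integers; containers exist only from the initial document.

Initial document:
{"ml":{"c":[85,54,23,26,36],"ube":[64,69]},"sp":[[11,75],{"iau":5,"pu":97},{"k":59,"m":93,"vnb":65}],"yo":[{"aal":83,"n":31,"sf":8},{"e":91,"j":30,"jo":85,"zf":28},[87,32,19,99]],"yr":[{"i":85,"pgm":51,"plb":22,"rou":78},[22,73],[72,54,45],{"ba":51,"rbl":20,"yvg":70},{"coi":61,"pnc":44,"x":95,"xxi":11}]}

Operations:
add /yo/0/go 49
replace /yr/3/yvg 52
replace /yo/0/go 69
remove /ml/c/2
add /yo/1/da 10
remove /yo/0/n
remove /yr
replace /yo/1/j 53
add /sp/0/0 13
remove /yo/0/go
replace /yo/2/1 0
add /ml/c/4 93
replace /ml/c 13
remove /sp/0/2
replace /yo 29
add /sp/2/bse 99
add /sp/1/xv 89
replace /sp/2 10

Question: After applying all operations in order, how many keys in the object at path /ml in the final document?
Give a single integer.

Answer: 2

Derivation:
After op 1 (add /yo/0/go 49): {"ml":{"c":[85,54,23,26,36],"ube":[64,69]},"sp":[[11,75],{"iau":5,"pu":97},{"k":59,"m":93,"vnb":65}],"yo":[{"aal":83,"go":49,"n":31,"sf":8},{"e":91,"j":30,"jo":85,"zf":28},[87,32,19,99]],"yr":[{"i":85,"pgm":51,"plb":22,"rou":78},[22,73],[72,54,45],{"ba":51,"rbl":20,"yvg":70},{"coi":61,"pnc":44,"x":95,"xxi":11}]}
After op 2 (replace /yr/3/yvg 52): {"ml":{"c":[85,54,23,26,36],"ube":[64,69]},"sp":[[11,75],{"iau":5,"pu":97},{"k":59,"m":93,"vnb":65}],"yo":[{"aal":83,"go":49,"n":31,"sf":8},{"e":91,"j":30,"jo":85,"zf":28},[87,32,19,99]],"yr":[{"i":85,"pgm":51,"plb":22,"rou":78},[22,73],[72,54,45],{"ba":51,"rbl":20,"yvg":52},{"coi":61,"pnc":44,"x":95,"xxi":11}]}
After op 3 (replace /yo/0/go 69): {"ml":{"c":[85,54,23,26,36],"ube":[64,69]},"sp":[[11,75],{"iau":5,"pu":97},{"k":59,"m":93,"vnb":65}],"yo":[{"aal":83,"go":69,"n":31,"sf":8},{"e":91,"j":30,"jo":85,"zf":28},[87,32,19,99]],"yr":[{"i":85,"pgm":51,"plb":22,"rou":78},[22,73],[72,54,45],{"ba":51,"rbl":20,"yvg":52},{"coi":61,"pnc":44,"x":95,"xxi":11}]}
After op 4 (remove /ml/c/2): {"ml":{"c":[85,54,26,36],"ube":[64,69]},"sp":[[11,75],{"iau":5,"pu":97},{"k":59,"m":93,"vnb":65}],"yo":[{"aal":83,"go":69,"n":31,"sf":8},{"e":91,"j":30,"jo":85,"zf":28},[87,32,19,99]],"yr":[{"i":85,"pgm":51,"plb":22,"rou":78},[22,73],[72,54,45],{"ba":51,"rbl":20,"yvg":52},{"coi":61,"pnc":44,"x":95,"xxi":11}]}
After op 5 (add /yo/1/da 10): {"ml":{"c":[85,54,26,36],"ube":[64,69]},"sp":[[11,75],{"iau":5,"pu":97},{"k":59,"m":93,"vnb":65}],"yo":[{"aal":83,"go":69,"n":31,"sf":8},{"da":10,"e":91,"j":30,"jo":85,"zf":28},[87,32,19,99]],"yr":[{"i":85,"pgm":51,"plb":22,"rou":78},[22,73],[72,54,45],{"ba":51,"rbl":20,"yvg":52},{"coi":61,"pnc":44,"x":95,"xxi":11}]}
After op 6 (remove /yo/0/n): {"ml":{"c":[85,54,26,36],"ube":[64,69]},"sp":[[11,75],{"iau":5,"pu":97},{"k":59,"m":93,"vnb":65}],"yo":[{"aal":83,"go":69,"sf":8},{"da":10,"e":91,"j":30,"jo":85,"zf":28},[87,32,19,99]],"yr":[{"i":85,"pgm":51,"plb":22,"rou":78},[22,73],[72,54,45],{"ba":51,"rbl":20,"yvg":52},{"coi":61,"pnc":44,"x":95,"xxi":11}]}
After op 7 (remove /yr): {"ml":{"c":[85,54,26,36],"ube":[64,69]},"sp":[[11,75],{"iau":5,"pu":97},{"k":59,"m":93,"vnb":65}],"yo":[{"aal":83,"go":69,"sf":8},{"da":10,"e":91,"j":30,"jo":85,"zf":28},[87,32,19,99]]}
After op 8 (replace /yo/1/j 53): {"ml":{"c":[85,54,26,36],"ube":[64,69]},"sp":[[11,75],{"iau":5,"pu":97},{"k":59,"m":93,"vnb":65}],"yo":[{"aal":83,"go":69,"sf":8},{"da":10,"e":91,"j":53,"jo":85,"zf":28},[87,32,19,99]]}
After op 9 (add /sp/0/0 13): {"ml":{"c":[85,54,26,36],"ube":[64,69]},"sp":[[13,11,75],{"iau":5,"pu":97},{"k":59,"m":93,"vnb":65}],"yo":[{"aal":83,"go":69,"sf":8},{"da":10,"e":91,"j":53,"jo":85,"zf":28},[87,32,19,99]]}
After op 10 (remove /yo/0/go): {"ml":{"c":[85,54,26,36],"ube":[64,69]},"sp":[[13,11,75],{"iau":5,"pu":97},{"k":59,"m":93,"vnb":65}],"yo":[{"aal":83,"sf":8},{"da":10,"e":91,"j":53,"jo":85,"zf":28},[87,32,19,99]]}
After op 11 (replace /yo/2/1 0): {"ml":{"c":[85,54,26,36],"ube":[64,69]},"sp":[[13,11,75],{"iau":5,"pu":97},{"k":59,"m":93,"vnb":65}],"yo":[{"aal":83,"sf":8},{"da":10,"e":91,"j":53,"jo":85,"zf":28},[87,0,19,99]]}
After op 12 (add /ml/c/4 93): {"ml":{"c":[85,54,26,36,93],"ube":[64,69]},"sp":[[13,11,75],{"iau":5,"pu":97},{"k":59,"m":93,"vnb":65}],"yo":[{"aal":83,"sf":8},{"da":10,"e":91,"j":53,"jo":85,"zf":28},[87,0,19,99]]}
After op 13 (replace /ml/c 13): {"ml":{"c":13,"ube":[64,69]},"sp":[[13,11,75],{"iau":5,"pu":97},{"k":59,"m":93,"vnb":65}],"yo":[{"aal":83,"sf":8},{"da":10,"e":91,"j":53,"jo":85,"zf":28},[87,0,19,99]]}
After op 14 (remove /sp/0/2): {"ml":{"c":13,"ube":[64,69]},"sp":[[13,11],{"iau":5,"pu":97},{"k":59,"m":93,"vnb":65}],"yo":[{"aal":83,"sf":8},{"da":10,"e":91,"j":53,"jo":85,"zf":28},[87,0,19,99]]}
After op 15 (replace /yo 29): {"ml":{"c":13,"ube":[64,69]},"sp":[[13,11],{"iau":5,"pu":97},{"k":59,"m":93,"vnb":65}],"yo":29}
After op 16 (add /sp/2/bse 99): {"ml":{"c":13,"ube":[64,69]},"sp":[[13,11],{"iau":5,"pu":97},{"bse":99,"k":59,"m":93,"vnb":65}],"yo":29}
After op 17 (add /sp/1/xv 89): {"ml":{"c":13,"ube":[64,69]},"sp":[[13,11],{"iau":5,"pu":97,"xv":89},{"bse":99,"k":59,"m":93,"vnb":65}],"yo":29}
After op 18 (replace /sp/2 10): {"ml":{"c":13,"ube":[64,69]},"sp":[[13,11],{"iau":5,"pu":97,"xv":89},10],"yo":29}
Size at path /ml: 2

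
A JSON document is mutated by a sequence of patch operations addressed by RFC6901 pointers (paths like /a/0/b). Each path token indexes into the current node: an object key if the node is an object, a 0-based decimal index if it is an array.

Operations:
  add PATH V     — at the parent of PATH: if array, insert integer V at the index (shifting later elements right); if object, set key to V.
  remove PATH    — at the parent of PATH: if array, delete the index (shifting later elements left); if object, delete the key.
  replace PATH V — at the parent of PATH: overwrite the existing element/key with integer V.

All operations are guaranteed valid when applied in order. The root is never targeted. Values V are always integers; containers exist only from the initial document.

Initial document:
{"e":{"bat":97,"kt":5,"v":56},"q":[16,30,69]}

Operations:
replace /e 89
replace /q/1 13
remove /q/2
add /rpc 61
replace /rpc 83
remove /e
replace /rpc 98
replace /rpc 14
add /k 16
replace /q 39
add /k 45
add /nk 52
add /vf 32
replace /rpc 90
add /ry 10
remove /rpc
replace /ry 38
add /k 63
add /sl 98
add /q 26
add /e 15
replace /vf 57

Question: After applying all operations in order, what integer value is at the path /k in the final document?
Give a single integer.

Answer: 63

Derivation:
After op 1 (replace /e 89): {"e":89,"q":[16,30,69]}
After op 2 (replace /q/1 13): {"e":89,"q":[16,13,69]}
After op 3 (remove /q/2): {"e":89,"q":[16,13]}
After op 4 (add /rpc 61): {"e":89,"q":[16,13],"rpc":61}
After op 5 (replace /rpc 83): {"e":89,"q":[16,13],"rpc":83}
After op 6 (remove /e): {"q":[16,13],"rpc":83}
After op 7 (replace /rpc 98): {"q":[16,13],"rpc":98}
After op 8 (replace /rpc 14): {"q":[16,13],"rpc":14}
After op 9 (add /k 16): {"k":16,"q":[16,13],"rpc":14}
After op 10 (replace /q 39): {"k":16,"q":39,"rpc":14}
After op 11 (add /k 45): {"k":45,"q":39,"rpc":14}
After op 12 (add /nk 52): {"k":45,"nk":52,"q":39,"rpc":14}
After op 13 (add /vf 32): {"k":45,"nk":52,"q":39,"rpc":14,"vf":32}
After op 14 (replace /rpc 90): {"k":45,"nk":52,"q":39,"rpc":90,"vf":32}
After op 15 (add /ry 10): {"k":45,"nk":52,"q":39,"rpc":90,"ry":10,"vf":32}
After op 16 (remove /rpc): {"k":45,"nk":52,"q":39,"ry":10,"vf":32}
After op 17 (replace /ry 38): {"k":45,"nk":52,"q":39,"ry":38,"vf":32}
After op 18 (add /k 63): {"k":63,"nk":52,"q":39,"ry":38,"vf":32}
After op 19 (add /sl 98): {"k":63,"nk":52,"q":39,"ry":38,"sl":98,"vf":32}
After op 20 (add /q 26): {"k":63,"nk":52,"q":26,"ry":38,"sl":98,"vf":32}
After op 21 (add /e 15): {"e":15,"k":63,"nk":52,"q":26,"ry":38,"sl":98,"vf":32}
After op 22 (replace /vf 57): {"e":15,"k":63,"nk":52,"q":26,"ry":38,"sl":98,"vf":57}
Value at /k: 63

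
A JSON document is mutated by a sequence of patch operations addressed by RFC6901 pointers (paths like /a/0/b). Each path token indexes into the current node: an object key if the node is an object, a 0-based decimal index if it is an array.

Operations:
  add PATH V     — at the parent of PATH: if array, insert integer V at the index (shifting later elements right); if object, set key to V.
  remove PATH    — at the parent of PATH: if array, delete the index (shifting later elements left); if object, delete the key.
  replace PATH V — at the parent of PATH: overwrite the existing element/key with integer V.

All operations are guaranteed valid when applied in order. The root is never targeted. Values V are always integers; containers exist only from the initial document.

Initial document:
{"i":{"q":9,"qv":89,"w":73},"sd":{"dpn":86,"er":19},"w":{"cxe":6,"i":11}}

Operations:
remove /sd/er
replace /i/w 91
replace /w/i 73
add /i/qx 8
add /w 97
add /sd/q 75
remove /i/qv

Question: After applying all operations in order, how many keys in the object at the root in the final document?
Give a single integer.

After op 1 (remove /sd/er): {"i":{"q":9,"qv":89,"w":73},"sd":{"dpn":86},"w":{"cxe":6,"i":11}}
After op 2 (replace /i/w 91): {"i":{"q":9,"qv":89,"w":91},"sd":{"dpn":86},"w":{"cxe":6,"i":11}}
After op 3 (replace /w/i 73): {"i":{"q":9,"qv":89,"w":91},"sd":{"dpn":86},"w":{"cxe":6,"i":73}}
After op 4 (add /i/qx 8): {"i":{"q":9,"qv":89,"qx":8,"w":91},"sd":{"dpn":86},"w":{"cxe":6,"i":73}}
After op 5 (add /w 97): {"i":{"q":9,"qv":89,"qx":8,"w":91},"sd":{"dpn":86},"w":97}
After op 6 (add /sd/q 75): {"i":{"q":9,"qv":89,"qx":8,"w":91},"sd":{"dpn":86,"q":75},"w":97}
After op 7 (remove /i/qv): {"i":{"q":9,"qx":8,"w":91},"sd":{"dpn":86,"q":75},"w":97}
Size at the root: 3

Answer: 3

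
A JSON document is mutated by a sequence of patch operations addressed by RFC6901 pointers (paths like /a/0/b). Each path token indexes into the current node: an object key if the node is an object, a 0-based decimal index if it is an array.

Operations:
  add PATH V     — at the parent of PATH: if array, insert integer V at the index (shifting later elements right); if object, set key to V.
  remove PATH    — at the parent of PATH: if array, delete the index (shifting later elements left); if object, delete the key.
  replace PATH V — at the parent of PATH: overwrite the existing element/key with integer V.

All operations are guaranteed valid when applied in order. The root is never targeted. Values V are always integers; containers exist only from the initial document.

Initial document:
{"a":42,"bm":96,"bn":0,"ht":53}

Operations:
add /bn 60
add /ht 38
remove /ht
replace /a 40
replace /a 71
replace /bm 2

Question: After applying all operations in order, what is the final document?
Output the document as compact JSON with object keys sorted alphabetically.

Answer: {"a":71,"bm":2,"bn":60}

Derivation:
After op 1 (add /bn 60): {"a":42,"bm":96,"bn":60,"ht":53}
After op 2 (add /ht 38): {"a":42,"bm":96,"bn":60,"ht":38}
After op 3 (remove /ht): {"a":42,"bm":96,"bn":60}
After op 4 (replace /a 40): {"a":40,"bm":96,"bn":60}
After op 5 (replace /a 71): {"a":71,"bm":96,"bn":60}
After op 6 (replace /bm 2): {"a":71,"bm":2,"bn":60}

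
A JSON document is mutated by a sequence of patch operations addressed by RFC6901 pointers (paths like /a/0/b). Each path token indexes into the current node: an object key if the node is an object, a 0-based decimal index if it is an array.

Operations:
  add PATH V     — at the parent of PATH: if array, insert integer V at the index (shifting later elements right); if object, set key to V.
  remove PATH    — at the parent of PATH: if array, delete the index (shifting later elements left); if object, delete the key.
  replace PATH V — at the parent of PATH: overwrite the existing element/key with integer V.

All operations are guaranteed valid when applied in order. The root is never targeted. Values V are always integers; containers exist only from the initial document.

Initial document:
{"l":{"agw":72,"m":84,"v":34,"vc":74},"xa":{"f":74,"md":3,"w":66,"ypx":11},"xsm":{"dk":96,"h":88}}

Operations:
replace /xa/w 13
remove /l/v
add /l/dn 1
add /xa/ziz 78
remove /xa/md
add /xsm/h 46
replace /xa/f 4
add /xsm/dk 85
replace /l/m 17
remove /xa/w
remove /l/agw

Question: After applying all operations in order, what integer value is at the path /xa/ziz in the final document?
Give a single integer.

Answer: 78

Derivation:
After op 1 (replace /xa/w 13): {"l":{"agw":72,"m":84,"v":34,"vc":74},"xa":{"f":74,"md":3,"w":13,"ypx":11},"xsm":{"dk":96,"h":88}}
After op 2 (remove /l/v): {"l":{"agw":72,"m":84,"vc":74},"xa":{"f":74,"md":3,"w":13,"ypx":11},"xsm":{"dk":96,"h":88}}
After op 3 (add /l/dn 1): {"l":{"agw":72,"dn":1,"m":84,"vc":74},"xa":{"f":74,"md":3,"w":13,"ypx":11},"xsm":{"dk":96,"h":88}}
After op 4 (add /xa/ziz 78): {"l":{"agw":72,"dn":1,"m":84,"vc":74},"xa":{"f":74,"md":3,"w":13,"ypx":11,"ziz":78},"xsm":{"dk":96,"h":88}}
After op 5 (remove /xa/md): {"l":{"agw":72,"dn":1,"m":84,"vc":74},"xa":{"f":74,"w":13,"ypx":11,"ziz":78},"xsm":{"dk":96,"h":88}}
After op 6 (add /xsm/h 46): {"l":{"agw":72,"dn":1,"m":84,"vc":74},"xa":{"f":74,"w":13,"ypx":11,"ziz":78},"xsm":{"dk":96,"h":46}}
After op 7 (replace /xa/f 4): {"l":{"agw":72,"dn":1,"m":84,"vc":74},"xa":{"f":4,"w":13,"ypx":11,"ziz":78},"xsm":{"dk":96,"h":46}}
After op 8 (add /xsm/dk 85): {"l":{"agw":72,"dn":1,"m":84,"vc":74},"xa":{"f":4,"w":13,"ypx":11,"ziz":78},"xsm":{"dk":85,"h":46}}
After op 9 (replace /l/m 17): {"l":{"agw":72,"dn":1,"m":17,"vc":74},"xa":{"f":4,"w":13,"ypx":11,"ziz":78},"xsm":{"dk":85,"h":46}}
After op 10 (remove /xa/w): {"l":{"agw":72,"dn":1,"m":17,"vc":74},"xa":{"f":4,"ypx":11,"ziz":78},"xsm":{"dk":85,"h":46}}
After op 11 (remove /l/agw): {"l":{"dn":1,"m":17,"vc":74},"xa":{"f":4,"ypx":11,"ziz":78},"xsm":{"dk":85,"h":46}}
Value at /xa/ziz: 78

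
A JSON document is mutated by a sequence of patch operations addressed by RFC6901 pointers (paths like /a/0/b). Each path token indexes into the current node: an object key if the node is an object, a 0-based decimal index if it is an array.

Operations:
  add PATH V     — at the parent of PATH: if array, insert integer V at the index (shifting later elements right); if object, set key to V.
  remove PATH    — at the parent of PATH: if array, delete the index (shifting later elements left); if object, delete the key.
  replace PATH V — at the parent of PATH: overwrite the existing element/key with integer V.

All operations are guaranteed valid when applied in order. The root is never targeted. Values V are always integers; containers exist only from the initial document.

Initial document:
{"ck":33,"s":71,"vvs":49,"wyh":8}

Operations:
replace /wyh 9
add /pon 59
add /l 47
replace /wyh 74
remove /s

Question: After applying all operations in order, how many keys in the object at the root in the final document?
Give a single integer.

Answer: 5

Derivation:
After op 1 (replace /wyh 9): {"ck":33,"s":71,"vvs":49,"wyh":9}
After op 2 (add /pon 59): {"ck":33,"pon":59,"s":71,"vvs":49,"wyh":9}
After op 3 (add /l 47): {"ck":33,"l":47,"pon":59,"s":71,"vvs":49,"wyh":9}
After op 4 (replace /wyh 74): {"ck":33,"l":47,"pon":59,"s":71,"vvs":49,"wyh":74}
After op 5 (remove /s): {"ck":33,"l":47,"pon":59,"vvs":49,"wyh":74}
Size at the root: 5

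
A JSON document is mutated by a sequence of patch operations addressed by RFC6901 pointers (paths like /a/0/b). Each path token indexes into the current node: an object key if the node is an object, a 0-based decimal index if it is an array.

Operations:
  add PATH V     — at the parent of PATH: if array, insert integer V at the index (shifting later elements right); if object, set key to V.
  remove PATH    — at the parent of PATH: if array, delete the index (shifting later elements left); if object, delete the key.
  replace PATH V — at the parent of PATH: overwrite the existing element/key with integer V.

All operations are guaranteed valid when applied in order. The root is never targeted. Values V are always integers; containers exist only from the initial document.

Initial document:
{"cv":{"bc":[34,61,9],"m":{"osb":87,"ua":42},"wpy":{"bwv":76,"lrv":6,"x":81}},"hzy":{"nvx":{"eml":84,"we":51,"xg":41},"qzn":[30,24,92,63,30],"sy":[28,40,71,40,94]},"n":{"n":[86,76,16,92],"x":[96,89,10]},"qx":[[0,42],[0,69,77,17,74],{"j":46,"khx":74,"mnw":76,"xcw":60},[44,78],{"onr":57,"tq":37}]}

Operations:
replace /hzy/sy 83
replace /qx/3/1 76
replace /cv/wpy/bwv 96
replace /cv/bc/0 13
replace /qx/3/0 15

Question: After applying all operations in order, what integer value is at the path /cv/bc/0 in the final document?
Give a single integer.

After op 1 (replace /hzy/sy 83): {"cv":{"bc":[34,61,9],"m":{"osb":87,"ua":42},"wpy":{"bwv":76,"lrv":6,"x":81}},"hzy":{"nvx":{"eml":84,"we":51,"xg":41},"qzn":[30,24,92,63,30],"sy":83},"n":{"n":[86,76,16,92],"x":[96,89,10]},"qx":[[0,42],[0,69,77,17,74],{"j":46,"khx":74,"mnw":76,"xcw":60},[44,78],{"onr":57,"tq":37}]}
After op 2 (replace /qx/3/1 76): {"cv":{"bc":[34,61,9],"m":{"osb":87,"ua":42},"wpy":{"bwv":76,"lrv":6,"x":81}},"hzy":{"nvx":{"eml":84,"we":51,"xg":41},"qzn":[30,24,92,63,30],"sy":83},"n":{"n":[86,76,16,92],"x":[96,89,10]},"qx":[[0,42],[0,69,77,17,74],{"j":46,"khx":74,"mnw":76,"xcw":60},[44,76],{"onr":57,"tq":37}]}
After op 3 (replace /cv/wpy/bwv 96): {"cv":{"bc":[34,61,9],"m":{"osb":87,"ua":42},"wpy":{"bwv":96,"lrv":6,"x":81}},"hzy":{"nvx":{"eml":84,"we":51,"xg":41},"qzn":[30,24,92,63,30],"sy":83},"n":{"n":[86,76,16,92],"x":[96,89,10]},"qx":[[0,42],[0,69,77,17,74],{"j":46,"khx":74,"mnw":76,"xcw":60},[44,76],{"onr":57,"tq":37}]}
After op 4 (replace /cv/bc/0 13): {"cv":{"bc":[13,61,9],"m":{"osb":87,"ua":42},"wpy":{"bwv":96,"lrv":6,"x":81}},"hzy":{"nvx":{"eml":84,"we":51,"xg":41},"qzn":[30,24,92,63,30],"sy":83},"n":{"n":[86,76,16,92],"x":[96,89,10]},"qx":[[0,42],[0,69,77,17,74],{"j":46,"khx":74,"mnw":76,"xcw":60},[44,76],{"onr":57,"tq":37}]}
After op 5 (replace /qx/3/0 15): {"cv":{"bc":[13,61,9],"m":{"osb":87,"ua":42},"wpy":{"bwv":96,"lrv":6,"x":81}},"hzy":{"nvx":{"eml":84,"we":51,"xg":41},"qzn":[30,24,92,63,30],"sy":83},"n":{"n":[86,76,16,92],"x":[96,89,10]},"qx":[[0,42],[0,69,77,17,74],{"j":46,"khx":74,"mnw":76,"xcw":60},[15,76],{"onr":57,"tq":37}]}
Value at /cv/bc/0: 13

Answer: 13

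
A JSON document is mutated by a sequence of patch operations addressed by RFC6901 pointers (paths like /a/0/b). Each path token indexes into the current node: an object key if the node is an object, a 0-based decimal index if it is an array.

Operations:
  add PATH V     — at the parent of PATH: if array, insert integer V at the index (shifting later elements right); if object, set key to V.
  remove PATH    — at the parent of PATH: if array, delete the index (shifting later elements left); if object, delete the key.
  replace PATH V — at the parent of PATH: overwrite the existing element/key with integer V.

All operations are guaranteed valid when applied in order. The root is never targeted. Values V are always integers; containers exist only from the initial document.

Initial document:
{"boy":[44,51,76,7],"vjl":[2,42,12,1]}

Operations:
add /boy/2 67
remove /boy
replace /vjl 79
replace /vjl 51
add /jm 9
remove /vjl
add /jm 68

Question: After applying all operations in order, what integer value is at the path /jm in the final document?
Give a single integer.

After op 1 (add /boy/2 67): {"boy":[44,51,67,76,7],"vjl":[2,42,12,1]}
After op 2 (remove /boy): {"vjl":[2,42,12,1]}
After op 3 (replace /vjl 79): {"vjl":79}
After op 4 (replace /vjl 51): {"vjl":51}
After op 5 (add /jm 9): {"jm":9,"vjl":51}
After op 6 (remove /vjl): {"jm":9}
After op 7 (add /jm 68): {"jm":68}
Value at /jm: 68

Answer: 68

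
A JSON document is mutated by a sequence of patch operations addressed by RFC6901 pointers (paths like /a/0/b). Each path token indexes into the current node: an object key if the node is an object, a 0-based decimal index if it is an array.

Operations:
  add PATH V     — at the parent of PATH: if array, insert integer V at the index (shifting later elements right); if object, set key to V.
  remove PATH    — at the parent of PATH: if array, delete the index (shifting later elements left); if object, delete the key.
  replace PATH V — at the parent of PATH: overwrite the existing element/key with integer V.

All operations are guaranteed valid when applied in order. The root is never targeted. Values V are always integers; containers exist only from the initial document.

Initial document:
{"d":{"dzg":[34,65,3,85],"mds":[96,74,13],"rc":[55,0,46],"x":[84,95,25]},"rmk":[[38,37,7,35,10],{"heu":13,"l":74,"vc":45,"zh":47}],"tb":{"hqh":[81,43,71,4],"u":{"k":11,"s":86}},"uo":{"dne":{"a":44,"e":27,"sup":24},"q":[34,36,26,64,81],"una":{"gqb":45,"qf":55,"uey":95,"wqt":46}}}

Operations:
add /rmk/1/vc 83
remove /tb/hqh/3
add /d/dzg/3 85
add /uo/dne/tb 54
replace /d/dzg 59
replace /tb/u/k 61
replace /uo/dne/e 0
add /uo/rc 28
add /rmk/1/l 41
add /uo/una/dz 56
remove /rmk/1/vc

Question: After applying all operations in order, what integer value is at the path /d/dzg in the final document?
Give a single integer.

After op 1 (add /rmk/1/vc 83): {"d":{"dzg":[34,65,3,85],"mds":[96,74,13],"rc":[55,0,46],"x":[84,95,25]},"rmk":[[38,37,7,35,10],{"heu":13,"l":74,"vc":83,"zh":47}],"tb":{"hqh":[81,43,71,4],"u":{"k":11,"s":86}},"uo":{"dne":{"a":44,"e":27,"sup":24},"q":[34,36,26,64,81],"una":{"gqb":45,"qf":55,"uey":95,"wqt":46}}}
After op 2 (remove /tb/hqh/3): {"d":{"dzg":[34,65,3,85],"mds":[96,74,13],"rc":[55,0,46],"x":[84,95,25]},"rmk":[[38,37,7,35,10],{"heu":13,"l":74,"vc":83,"zh":47}],"tb":{"hqh":[81,43,71],"u":{"k":11,"s":86}},"uo":{"dne":{"a":44,"e":27,"sup":24},"q":[34,36,26,64,81],"una":{"gqb":45,"qf":55,"uey":95,"wqt":46}}}
After op 3 (add /d/dzg/3 85): {"d":{"dzg":[34,65,3,85,85],"mds":[96,74,13],"rc":[55,0,46],"x":[84,95,25]},"rmk":[[38,37,7,35,10],{"heu":13,"l":74,"vc":83,"zh":47}],"tb":{"hqh":[81,43,71],"u":{"k":11,"s":86}},"uo":{"dne":{"a":44,"e":27,"sup":24},"q":[34,36,26,64,81],"una":{"gqb":45,"qf":55,"uey":95,"wqt":46}}}
After op 4 (add /uo/dne/tb 54): {"d":{"dzg":[34,65,3,85,85],"mds":[96,74,13],"rc":[55,0,46],"x":[84,95,25]},"rmk":[[38,37,7,35,10],{"heu":13,"l":74,"vc":83,"zh":47}],"tb":{"hqh":[81,43,71],"u":{"k":11,"s":86}},"uo":{"dne":{"a":44,"e":27,"sup":24,"tb":54},"q":[34,36,26,64,81],"una":{"gqb":45,"qf":55,"uey":95,"wqt":46}}}
After op 5 (replace /d/dzg 59): {"d":{"dzg":59,"mds":[96,74,13],"rc":[55,0,46],"x":[84,95,25]},"rmk":[[38,37,7,35,10],{"heu":13,"l":74,"vc":83,"zh":47}],"tb":{"hqh":[81,43,71],"u":{"k":11,"s":86}},"uo":{"dne":{"a":44,"e":27,"sup":24,"tb":54},"q":[34,36,26,64,81],"una":{"gqb":45,"qf":55,"uey":95,"wqt":46}}}
After op 6 (replace /tb/u/k 61): {"d":{"dzg":59,"mds":[96,74,13],"rc":[55,0,46],"x":[84,95,25]},"rmk":[[38,37,7,35,10],{"heu":13,"l":74,"vc":83,"zh":47}],"tb":{"hqh":[81,43,71],"u":{"k":61,"s":86}},"uo":{"dne":{"a":44,"e":27,"sup":24,"tb":54},"q":[34,36,26,64,81],"una":{"gqb":45,"qf":55,"uey":95,"wqt":46}}}
After op 7 (replace /uo/dne/e 0): {"d":{"dzg":59,"mds":[96,74,13],"rc":[55,0,46],"x":[84,95,25]},"rmk":[[38,37,7,35,10],{"heu":13,"l":74,"vc":83,"zh":47}],"tb":{"hqh":[81,43,71],"u":{"k":61,"s":86}},"uo":{"dne":{"a":44,"e":0,"sup":24,"tb":54},"q":[34,36,26,64,81],"una":{"gqb":45,"qf":55,"uey":95,"wqt":46}}}
After op 8 (add /uo/rc 28): {"d":{"dzg":59,"mds":[96,74,13],"rc":[55,0,46],"x":[84,95,25]},"rmk":[[38,37,7,35,10],{"heu":13,"l":74,"vc":83,"zh":47}],"tb":{"hqh":[81,43,71],"u":{"k":61,"s":86}},"uo":{"dne":{"a":44,"e":0,"sup":24,"tb":54},"q":[34,36,26,64,81],"rc":28,"una":{"gqb":45,"qf":55,"uey":95,"wqt":46}}}
After op 9 (add /rmk/1/l 41): {"d":{"dzg":59,"mds":[96,74,13],"rc":[55,0,46],"x":[84,95,25]},"rmk":[[38,37,7,35,10],{"heu":13,"l":41,"vc":83,"zh":47}],"tb":{"hqh":[81,43,71],"u":{"k":61,"s":86}},"uo":{"dne":{"a":44,"e":0,"sup":24,"tb":54},"q":[34,36,26,64,81],"rc":28,"una":{"gqb":45,"qf":55,"uey":95,"wqt":46}}}
After op 10 (add /uo/una/dz 56): {"d":{"dzg":59,"mds":[96,74,13],"rc":[55,0,46],"x":[84,95,25]},"rmk":[[38,37,7,35,10],{"heu":13,"l":41,"vc":83,"zh":47}],"tb":{"hqh":[81,43,71],"u":{"k":61,"s":86}},"uo":{"dne":{"a":44,"e":0,"sup":24,"tb":54},"q":[34,36,26,64,81],"rc":28,"una":{"dz":56,"gqb":45,"qf":55,"uey":95,"wqt":46}}}
After op 11 (remove /rmk/1/vc): {"d":{"dzg":59,"mds":[96,74,13],"rc":[55,0,46],"x":[84,95,25]},"rmk":[[38,37,7,35,10],{"heu":13,"l":41,"zh":47}],"tb":{"hqh":[81,43,71],"u":{"k":61,"s":86}},"uo":{"dne":{"a":44,"e":0,"sup":24,"tb":54},"q":[34,36,26,64,81],"rc":28,"una":{"dz":56,"gqb":45,"qf":55,"uey":95,"wqt":46}}}
Value at /d/dzg: 59

Answer: 59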